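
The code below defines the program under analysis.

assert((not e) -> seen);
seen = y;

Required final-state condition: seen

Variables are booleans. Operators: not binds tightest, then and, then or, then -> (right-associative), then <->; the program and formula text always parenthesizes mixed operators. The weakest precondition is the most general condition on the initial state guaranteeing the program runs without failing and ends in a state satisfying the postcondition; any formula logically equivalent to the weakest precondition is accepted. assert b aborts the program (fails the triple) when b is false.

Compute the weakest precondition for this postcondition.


Working backward. After the program, seen must hold.
Before seen := y: y
Before assert (not e) -> seen: ((not e) -> seen) and y
Answer: WP = ((not e) -> seen) and y


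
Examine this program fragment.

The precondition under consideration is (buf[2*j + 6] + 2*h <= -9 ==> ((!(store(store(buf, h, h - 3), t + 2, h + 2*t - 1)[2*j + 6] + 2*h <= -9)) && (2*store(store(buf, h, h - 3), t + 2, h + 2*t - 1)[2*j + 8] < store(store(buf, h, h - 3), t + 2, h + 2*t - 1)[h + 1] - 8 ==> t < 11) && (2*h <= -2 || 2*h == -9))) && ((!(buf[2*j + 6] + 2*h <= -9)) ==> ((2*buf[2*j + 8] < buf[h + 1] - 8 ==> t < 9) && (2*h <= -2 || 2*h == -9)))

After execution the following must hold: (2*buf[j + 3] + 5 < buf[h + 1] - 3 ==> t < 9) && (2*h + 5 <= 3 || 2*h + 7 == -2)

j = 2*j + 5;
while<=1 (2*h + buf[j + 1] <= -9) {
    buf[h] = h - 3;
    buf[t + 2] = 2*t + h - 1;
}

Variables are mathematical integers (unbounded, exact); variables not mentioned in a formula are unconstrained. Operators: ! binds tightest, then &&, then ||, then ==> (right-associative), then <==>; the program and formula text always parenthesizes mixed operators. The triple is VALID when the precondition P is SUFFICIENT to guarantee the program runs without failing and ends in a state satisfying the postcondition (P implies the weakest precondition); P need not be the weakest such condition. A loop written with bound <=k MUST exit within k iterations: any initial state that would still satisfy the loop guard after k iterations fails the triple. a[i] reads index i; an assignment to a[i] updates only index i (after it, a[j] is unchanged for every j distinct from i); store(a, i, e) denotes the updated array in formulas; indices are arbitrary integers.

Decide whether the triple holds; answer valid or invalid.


Working backward. After the program, the postcondition (2*buf[j + 3] + 5 < buf[h + 1] - 3 ==> t < 9) && (2*h + 5 <= 3 || 2*h + 7 == -2) must hold; in canonical form it is (2*buf[j + 3] < buf[h + 1] - 8 ==> t < 9) && (2*h <= -2 || 2*h == -9).
Before the loop (bound <=1), unroll the exhaustion recursion (WP_0 = exit-now case; WP_j = one more guarded iteration, up to j = 1):
  WP_0: (!(buf[j + 1] + 2*h <= -9)) && (2*buf[j + 3] < buf[h + 1] - 8 ==> t < 9) && (2*h <= -2 || 2*h == -9)
  WP_1: (buf[j + 1] + 2*h <= -9 ==> ((!(store(store(buf, h, h - 3), t + 2, h + 2*t - 1)[j + 1] + 2*h <= -9)) && (2*store(store(buf, h, h - 3), t + 2, h + 2*t - 1)[j + 3] < store(store(buf, h, h - 3), t + 2, h + 2*t - 1)[h + 1] - 8 ==> t < 9) && (2*h <= -2 || 2*h == -9))) && ((!(buf[j + 1] + 2*h <= -9)) ==> ((2*buf[j + 3] < buf[h + 1] - 8 ==> t < 9) && (2*h <= -2 || 2*h == -9)))
So before the loop: (buf[j + 1] + 2*h <= -9 ==> ((!(store(store(buf, h, h - 3), t + 2, h + 2*t - 1)[j + 1] + 2*h <= -9)) && (2*store(store(buf, h, h - 3), t + 2, h + 2*t - 1)[j + 3] < store(store(buf, h, h - 3), t + 2, h + 2*t - 1)[h + 1] - 8 ==> t < 9) && (2*h <= -2 || 2*h == -9))) && ((!(buf[j + 1] + 2*h <= -9)) ==> ((2*buf[j + 3] < buf[h + 1] - 8 ==> t < 9) && (2*h <= -2 || 2*h == -9)))
Before j := 2*j + 5: (buf[2*j + 6] + 2*h <= -9 ==> ((!(store(store(buf, h, h - 3), t + 2, h + 2*t - 1)[2*j + 6] + 2*h <= -9)) && (2*store(store(buf, h, h - 3), t + 2, h + 2*t - 1)[2*j + 8] < store(store(buf, h, h - 3), t + 2, h + 2*t - 1)[h + 1] - 8 ==> t < 9) && (2*h <= -2 || 2*h == -9))) && ((!(buf[2*j + 6] + 2*h <= -9)) ==> ((2*buf[2*j + 8] < buf[h + 1] - 8 ==> t < 9) && (2*h <= -2 || 2*h == -9)))
The weakest precondition is (buf[2*j + 6] + 2*h <= -9 ==> ((!(store(store(buf, h, h - 3), t + 2, h + 2*t - 1)[2*j + 6] + 2*h <= -9)) && (2*store(store(buf, h, h - 3), t + 2, h + 2*t - 1)[2*j + 8] < store(store(buf, h, h - 3), t + 2, h + 2*t - 1)[h + 1] - 8 ==> t < 9) && (2*h <= -2 || 2*h == -9))) && ((!(buf[2*j + 6] + 2*h <= -9)) ==> ((2*buf[2*j + 8] < buf[h + 1] - 8 ==> t < 9) && (2*h <= -2 || 2*h == -9))).
Check whether (buf[2*j + 6] + 2*h <= -9 ==> ((!(store(store(buf, h, h - 3), t + 2, h + 2*t - 1)[2*j + 6] + 2*h <= -9)) && (2*store(store(buf, h, h - 3), t + 2, h + 2*t - 1)[2*j + 8] < store(store(buf, h, h - 3), t + 2, h + 2*t - 1)[h + 1] - 8 ==> t < 11) && (2*h <= -2 || 2*h == -9))) && ((!(buf[2*j + 6] + 2*h <= -9)) ==> ((2*buf[2*j + 8] < buf[h + 1] - 8 ==> t < 9) && (2*h <= -2 || 2*h == -9))) implies it.
Countermodel: at the initial state buf = {[-1] = 4, [0] = 45, [12] = -7, [14] = -1995, elsewhere 4}, h = -1, j = 3, t = 10, the precondition holds but the weakest precondition fails.
Answer: invalid


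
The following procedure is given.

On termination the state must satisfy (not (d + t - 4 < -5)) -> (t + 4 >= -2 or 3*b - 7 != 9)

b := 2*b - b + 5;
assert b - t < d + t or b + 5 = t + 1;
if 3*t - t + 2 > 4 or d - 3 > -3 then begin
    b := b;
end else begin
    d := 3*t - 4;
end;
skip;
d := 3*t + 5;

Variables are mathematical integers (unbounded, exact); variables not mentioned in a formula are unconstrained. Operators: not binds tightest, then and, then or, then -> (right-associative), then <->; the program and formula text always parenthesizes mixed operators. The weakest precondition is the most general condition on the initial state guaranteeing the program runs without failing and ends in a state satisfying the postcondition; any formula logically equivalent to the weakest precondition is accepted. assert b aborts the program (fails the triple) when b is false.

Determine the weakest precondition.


Working backward. After the program, the postcondition (not (d + t - 4 < -5)) -> (t + 4 >= -2 or 3*b - 7 != 9) must hold; in canonical form it is (not (d + t < -1)) -> (t >= -6 or 3*b != 16).
Before d := 3*t + 5: (not (4*t < -6)) -> (t >= -6 or 3*b != 16)
Before skip: (not (4*t < -6)) -> (t >= -6 or 3*b != 16)
Then branch requires (not (4*t < -6)) -> (t >= -6 or 3*b != 16); else branch requires (not (4*t < -6)) -> (t >= -6 or 3*b != 16).
Before the if: ((2*t > 2 or d > 0) -> ((not (4*t < -6)) -> (t >= -6 or 3*b != 16))) and ((not (2*t > 2 or d > 0)) -> ((not (4*t < -6)) -> (t >= -6 or 3*b != 16)))
Before assert b - t < d + t or b + 5 = t + 1: (b < d + 2*t or b = t - 4) and ((2*t > 2 or d > 0) -> ((not (4*t < -6)) -> (t >= -6 or 3*b != 16))) and ((not (2*t > 2 or d > 0)) -> ((not (4*t < -6)) -> (t >= -6 or 3*b != 16)))
Before b := 2*b - b + 5: (b < d + 2*t - 5 or b = t - 9) and ((2*t > 2 or d > 0) -> ((not (4*t < -6)) -> (t >= -6 or 3*b != 1))) and ((not (2*t > 2 or d > 0)) -> ((not (4*t < -6)) -> (t >= -6 or 3*b != 1)))
Answer: WP = (b < d + 2*t - 5 or b = t - 9) and ((2*t > 2 or d > 0) -> ((not (4*t < -6)) -> (t >= -6 or 3*b != 1))) and ((not (2*t > 2 or d > 0)) -> ((not (4*t < -6)) -> (t >= -6 or 3*b != 1)))


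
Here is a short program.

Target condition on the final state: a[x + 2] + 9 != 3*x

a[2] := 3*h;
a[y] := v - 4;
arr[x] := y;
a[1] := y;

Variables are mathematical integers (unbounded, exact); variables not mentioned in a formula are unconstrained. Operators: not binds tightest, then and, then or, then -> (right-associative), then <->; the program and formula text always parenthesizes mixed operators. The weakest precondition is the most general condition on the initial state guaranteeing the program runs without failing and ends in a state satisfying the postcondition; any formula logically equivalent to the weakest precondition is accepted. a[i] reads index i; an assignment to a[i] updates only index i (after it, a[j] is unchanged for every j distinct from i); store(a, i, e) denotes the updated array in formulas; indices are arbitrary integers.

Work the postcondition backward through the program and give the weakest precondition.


Working backward. After the program, the postcondition a[x + 2] + 9 != 3*x must hold; in canonical form it is a[x + 2] != 3*x - 9.
Before a[1] := y: store(a, 1, y)[x + 2] != 3*x - 9
Before arr[x] := y: store(a, 1, y)[x + 2] != 3*x - 9
Before a[y] := v - 4: store(store(a, y, v - 4), 1, y)[x + 2] != 3*x - 9
Before a[2] := 3*h: store(store(store(a, 2, 3*h), y, v - 4), 1, y)[x + 2] != 3*x - 9
Answer: WP = store(store(store(a, 2, 3*h), y, v - 4), 1, y)[x + 2] != 3*x - 9


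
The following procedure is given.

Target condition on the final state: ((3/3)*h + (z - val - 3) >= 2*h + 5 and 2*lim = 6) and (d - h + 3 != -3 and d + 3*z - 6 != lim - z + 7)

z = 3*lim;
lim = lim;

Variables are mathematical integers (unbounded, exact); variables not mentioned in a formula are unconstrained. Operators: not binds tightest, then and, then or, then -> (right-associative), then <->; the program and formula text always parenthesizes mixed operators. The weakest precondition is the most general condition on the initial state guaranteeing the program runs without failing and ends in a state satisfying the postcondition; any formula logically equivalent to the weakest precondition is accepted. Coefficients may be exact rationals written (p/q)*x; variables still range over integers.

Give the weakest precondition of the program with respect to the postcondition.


Working backward. After the program, the postcondition ((3/3)*h + (z - val - 3) >= 2*h + 5 and 2*lim = 6) and (d - h + 3 != -3 and d + 3*z - 6 != lim - z + 7) must hold; in canonical form it is z >= h + val + 8 and 2*lim = 6 and d != h - 6 and d + 4*z != lim + 13.
Before lim := lim: z >= h + val + 8 and 2*lim = 6 and d != h - 6 and d + 4*z != lim + 13
Before z := 3*lim: 3*lim >= h + val + 8 and 2*lim = 6 and d != h - 6 and d + 11*lim != 13
Answer: WP = 3*lim >= h + val + 8 and 2*lim = 6 and d != h - 6 and d + 11*lim != 13


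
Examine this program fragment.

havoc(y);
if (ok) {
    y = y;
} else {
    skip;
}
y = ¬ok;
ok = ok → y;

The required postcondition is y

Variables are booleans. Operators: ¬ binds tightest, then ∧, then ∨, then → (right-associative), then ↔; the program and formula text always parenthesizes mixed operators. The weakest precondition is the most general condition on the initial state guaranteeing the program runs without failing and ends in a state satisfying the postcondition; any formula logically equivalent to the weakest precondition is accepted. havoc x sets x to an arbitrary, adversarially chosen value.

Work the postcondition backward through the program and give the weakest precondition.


Working backward. After the program, y must hold.
Before ok := ok → y: y
Before y := ¬ok: ¬ok
Then branch requires ¬ok; else branch requires ¬ok.
Before the if: ok → (¬ok)
Before havoc y: ok → (¬ok)
Answer: WP = ok → (¬ok)


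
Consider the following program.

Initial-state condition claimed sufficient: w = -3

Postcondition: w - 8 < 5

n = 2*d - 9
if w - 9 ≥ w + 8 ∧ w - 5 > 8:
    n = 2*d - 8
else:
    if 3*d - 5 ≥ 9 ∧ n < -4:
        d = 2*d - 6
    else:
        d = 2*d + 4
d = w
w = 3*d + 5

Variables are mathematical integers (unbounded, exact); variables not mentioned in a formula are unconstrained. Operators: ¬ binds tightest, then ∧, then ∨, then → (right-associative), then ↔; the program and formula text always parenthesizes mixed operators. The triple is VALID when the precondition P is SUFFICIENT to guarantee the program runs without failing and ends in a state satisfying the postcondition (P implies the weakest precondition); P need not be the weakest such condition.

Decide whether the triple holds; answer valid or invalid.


Working backward. After the program, the postcondition w - 8 < 5 must hold; in canonical form it is w < 13.
Before w := 3*d + 5: 3*d < 8
Before d := w: 3*w < 8
Then branch requires 3*w < 8; else branch requires ((3*d ≥ 14 ∧ n < -4) → 3*w < 8) ∧ ((¬(3*d ≥ 14 ∧ n < -4)) → 3*w < 8).
Before the if: ((3*d ≥ 14 ∧ n < -4) → 3*w < 8) ∧ ((¬(3*d ≥ 14 ∧ n < -4)) → 3*w < 8)
Before n := 2*d - 9: ((3*d ≥ 14 ∧ 2*d < 5) → 3*w < 8) ∧ ((¬(3*d ≥ 14 ∧ 2*d < 5)) → 3*w < 8)
The weakest precondition is ((3*d ≥ 14 ∧ 2*d < 5) → 3*w < 8) ∧ ((¬(3*d ≥ 14 ∧ 2*d < 5)) → 3*w < 8).
Check whether w = -3 implies it.
Every state satisfying the precondition satisfies the weakest precondition: the implication holds.
Answer: valid


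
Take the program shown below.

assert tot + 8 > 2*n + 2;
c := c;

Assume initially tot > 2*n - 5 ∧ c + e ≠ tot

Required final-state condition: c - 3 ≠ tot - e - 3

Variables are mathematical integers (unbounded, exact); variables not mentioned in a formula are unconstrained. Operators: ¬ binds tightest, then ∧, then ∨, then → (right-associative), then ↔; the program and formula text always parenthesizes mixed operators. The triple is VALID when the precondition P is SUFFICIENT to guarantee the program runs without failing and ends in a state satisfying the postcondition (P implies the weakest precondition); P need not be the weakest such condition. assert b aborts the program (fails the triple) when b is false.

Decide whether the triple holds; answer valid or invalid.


Working backward. After the program, the postcondition c - 3 ≠ tot - e - 3 must hold; in canonical form it is c + e ≠ tot.
Before c := c: c + e ≠ tot
Before assert tot + 8 > 2*n + 2: tot > 2*n - 6 ∧ c + e ≠ tot
The weakest precondition is tot > 2*n - 6 ∧ c + e ≠ tot.
Check whether tot > 2*n - 5 ∧ c + e ≠ tot implies it.
Every state satisfying the precondition satisfies the weakest precondition: the implication holds.
Answer: valid


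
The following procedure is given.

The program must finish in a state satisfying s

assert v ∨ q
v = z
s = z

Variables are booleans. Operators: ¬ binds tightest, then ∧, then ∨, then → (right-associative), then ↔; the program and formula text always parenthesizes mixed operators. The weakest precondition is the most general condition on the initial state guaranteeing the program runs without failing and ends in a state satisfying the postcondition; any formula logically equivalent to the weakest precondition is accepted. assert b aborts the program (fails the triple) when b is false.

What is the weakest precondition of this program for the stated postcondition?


Working backward. After the program, s must hold.
Before s := z: z
Before v := z: z
Before assert v ∨ q: (v ∨ q) ∧ z
Answer: WP = (v ∨ q) ∧ z


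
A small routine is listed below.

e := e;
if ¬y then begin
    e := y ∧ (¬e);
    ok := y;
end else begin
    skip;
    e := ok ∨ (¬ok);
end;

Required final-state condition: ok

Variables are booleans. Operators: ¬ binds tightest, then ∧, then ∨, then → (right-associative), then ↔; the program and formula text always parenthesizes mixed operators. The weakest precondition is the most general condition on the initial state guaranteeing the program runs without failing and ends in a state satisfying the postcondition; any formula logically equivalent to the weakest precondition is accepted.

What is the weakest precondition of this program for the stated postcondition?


Working backward. After the program, ok must hold.
Then branch requires y; else branch requires ok.
Before the if: ((¬y) → y) ∧ (y → ok)
Before e := e: ((¬y) → y) ∧ (y → ok)
Answer: WP = ((¬y) → y) ∧ (y → ok)


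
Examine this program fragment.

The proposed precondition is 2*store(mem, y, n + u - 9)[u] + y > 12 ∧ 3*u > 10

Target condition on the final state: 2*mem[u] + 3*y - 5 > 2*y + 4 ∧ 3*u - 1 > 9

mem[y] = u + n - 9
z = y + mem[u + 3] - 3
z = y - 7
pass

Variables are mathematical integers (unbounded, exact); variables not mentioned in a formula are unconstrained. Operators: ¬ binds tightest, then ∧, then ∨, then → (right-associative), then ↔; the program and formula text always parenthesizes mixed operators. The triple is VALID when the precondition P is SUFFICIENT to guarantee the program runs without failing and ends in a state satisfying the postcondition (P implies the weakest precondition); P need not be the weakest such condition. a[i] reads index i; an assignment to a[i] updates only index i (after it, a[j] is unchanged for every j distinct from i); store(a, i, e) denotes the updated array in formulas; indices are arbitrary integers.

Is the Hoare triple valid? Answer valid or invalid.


Working backward. After the program, the postcondition 2*mem[u] + 3*y - 5 > 2*y + 4 ∧ 3*u - 1 > 9 must hold; in canonical form it is 2*mem[u] + y > 9 ∧ 3*u > 10.
Before skip: 2*mem[u] + y > 9 ∧ 3*u > 10
Before z := y - 7: 2*mem[u] + y > 9 ∧ 3*u > 10
Before z := y + mem[u + 3] - 3: 2*mem[u] + y > 9 ∧ 3*u > 10
Before mem[y] := u + n - 9: 2*store(mem, y, n + u - 9)[u] + y > 9 ∧ 3*u > 10
The weakest precondition is 2*store(mem, y, n + u - 9)[u] + y > 9 ∧ 3*u > 10.
Check whether 2*store(mem, y, n + u - 9)[u] + y > 12 ∧ 3*u > 10 implies it.
Every state satisfying the precondition satisfies the weakest precondition: the implication holds.
Answer: valid


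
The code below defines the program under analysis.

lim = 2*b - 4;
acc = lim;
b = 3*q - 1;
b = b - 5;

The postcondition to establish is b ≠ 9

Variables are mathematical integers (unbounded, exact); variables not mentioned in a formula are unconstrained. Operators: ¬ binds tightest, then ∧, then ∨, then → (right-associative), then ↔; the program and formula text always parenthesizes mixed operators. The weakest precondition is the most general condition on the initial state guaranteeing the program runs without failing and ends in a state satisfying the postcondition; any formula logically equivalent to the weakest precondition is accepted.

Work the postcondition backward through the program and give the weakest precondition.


Working backward. After the program, b ≠ 9 must hold.
Before b := b - 5: b ≠ 14
Before b := 3*q - 1: 3*q ≠ 15
Before acc := lim: 3*q ≠ 15
Before lim := 2*b - 4: 3*q ≠ 15
Answer: WP = 3*q ≠ 15


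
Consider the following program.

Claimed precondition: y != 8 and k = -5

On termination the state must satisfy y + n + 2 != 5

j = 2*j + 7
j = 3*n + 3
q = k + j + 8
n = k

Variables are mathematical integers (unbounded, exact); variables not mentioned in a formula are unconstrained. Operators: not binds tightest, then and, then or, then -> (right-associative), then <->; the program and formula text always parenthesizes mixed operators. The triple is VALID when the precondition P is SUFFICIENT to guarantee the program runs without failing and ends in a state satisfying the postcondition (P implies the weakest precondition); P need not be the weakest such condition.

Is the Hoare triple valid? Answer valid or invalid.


Working backward. After the program, the postcondition y + n + 2 != 5 must hold; in canonical form it is n + y != 3.
Before n := k: k + y != 3
Before q := k + j + 8: k + y != 3
Before j := 3*n + 3: k + y != 3
Before j := 2*j + 7: k + y != 3
The weakest precondition is k + y != 3.
Check whether y != 8 and k = -5 implies it.
Every state satisfying the precondition satisfies the weakest precondition: the implication holds.
Answer: valid


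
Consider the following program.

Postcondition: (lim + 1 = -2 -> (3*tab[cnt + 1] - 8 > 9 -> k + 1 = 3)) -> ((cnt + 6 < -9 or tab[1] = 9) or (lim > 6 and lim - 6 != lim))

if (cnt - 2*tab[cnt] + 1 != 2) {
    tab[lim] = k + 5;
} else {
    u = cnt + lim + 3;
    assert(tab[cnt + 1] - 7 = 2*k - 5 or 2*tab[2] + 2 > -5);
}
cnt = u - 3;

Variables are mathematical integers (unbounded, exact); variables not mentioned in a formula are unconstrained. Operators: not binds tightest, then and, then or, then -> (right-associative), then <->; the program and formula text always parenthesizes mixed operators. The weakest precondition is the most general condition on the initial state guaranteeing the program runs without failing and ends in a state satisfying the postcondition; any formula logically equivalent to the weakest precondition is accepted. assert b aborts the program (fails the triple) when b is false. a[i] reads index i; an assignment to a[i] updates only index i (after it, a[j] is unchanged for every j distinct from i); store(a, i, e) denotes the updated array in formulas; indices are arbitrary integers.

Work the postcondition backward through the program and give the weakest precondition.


Working backward. After the program, the postcondition (lim + 1 = -2 -> (3*tab[cnt + 1] - 8 > 9 -> k + 1 = 3)) -> ((cnt + 6 < -9 or tab[1] = 9) or (lim > 6 and lim - 6 != lim)) must hold; in canonical form it is (lim = -3 -> (3*tab[cnt + 1] > 17 -> k = 2)) -> (cnt < -15 or tab[1] = 9 or lim > 6).
Before cnt := u - 3: (lim = -3 -> (3*tab[u - 2] > 17 -> k = 2)) -> (u < -12 or tab[1] = 9 or lim > 6)
Then branch requires (lim = -3 -> (3*store(tab, lim, k + 5)[u - 2] > 17 -> k = 2)) -> (u < -12 or store(tab, lim, k + 5)[1] = 9 or lim > 6); else branch requires (tab[cnt + 1] = 2*k + 2 or 2*tab[2] > -7) and ((lim = -3 -> (3*tab[cnt + lim + 1] > 17 -> k = 2)) -> (cnt + lim < -15 or tab[1] = 9 or lim > 6)).
Before the if: (cnt != 2*tab[cnt] + 1 -> ((lim = -3 -> (3*store(tab, lim, k + 5)[u - 2] > 17 -> k = 2)) -> (u < -12 or store(tab, lim, k + 5)[1] = 9 or lim > 6))) and ((not (cnt != 2*tab[cnt] + 1)) -> ((tab[cnt + 1] = 2*k + 2 or 2*tab[2] > -7) and ((lim = -3 -> (3*tab[cnt + lim + 1] > 17 -> k = 2)) -> (cnt + lim < -15 or tab[1] = 9 or lim > 6))))
Answer: WP = (cnt != 2*tab[cnt] + 1 -> ((lim = -3 -> (3*store(tab, lim, k + 5)[u - 2] > 17 -> k = 2)) -> (u < -12 or store(tab, lim, k + 5)[1] = 9 or lim > 6))) and ((not (cnt != 2*tab[cnt] + 1)) -> ((tab[cnt + 1] = 2*k + 2 or 2*tab[2] > -7) and ((lim = -3 -> (3*tab[cnt + lim + 1] > 17 -> k = 2)) -> (cnt + lim < -15 or tab[1] = 9 or lim > 6))))


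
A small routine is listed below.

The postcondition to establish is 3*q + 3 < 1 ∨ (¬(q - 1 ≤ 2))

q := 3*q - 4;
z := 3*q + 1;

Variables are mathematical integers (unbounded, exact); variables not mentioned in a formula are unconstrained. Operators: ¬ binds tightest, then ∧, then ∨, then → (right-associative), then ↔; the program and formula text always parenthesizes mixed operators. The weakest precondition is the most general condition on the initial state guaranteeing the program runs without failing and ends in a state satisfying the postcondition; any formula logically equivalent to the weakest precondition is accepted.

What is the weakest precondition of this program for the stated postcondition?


Working backward. After the program, the postcondition 3*q + 3 < 1 ∨ (¬(q - 1 ≤ 2)) must hold; in canonical form it is 3*q < -2 ∨ (¬(q ≤ 3)).
Before z := 3*q + 1: 3*q < -2 ∨ (¬(q ≤ 3))
Before q := 3*q - 4: 9*q < 10 ∨ (¬(3*q ≤ 7))
Answer: WP = 9*q < 10 ∨ (¬(3*q ≤ 7))


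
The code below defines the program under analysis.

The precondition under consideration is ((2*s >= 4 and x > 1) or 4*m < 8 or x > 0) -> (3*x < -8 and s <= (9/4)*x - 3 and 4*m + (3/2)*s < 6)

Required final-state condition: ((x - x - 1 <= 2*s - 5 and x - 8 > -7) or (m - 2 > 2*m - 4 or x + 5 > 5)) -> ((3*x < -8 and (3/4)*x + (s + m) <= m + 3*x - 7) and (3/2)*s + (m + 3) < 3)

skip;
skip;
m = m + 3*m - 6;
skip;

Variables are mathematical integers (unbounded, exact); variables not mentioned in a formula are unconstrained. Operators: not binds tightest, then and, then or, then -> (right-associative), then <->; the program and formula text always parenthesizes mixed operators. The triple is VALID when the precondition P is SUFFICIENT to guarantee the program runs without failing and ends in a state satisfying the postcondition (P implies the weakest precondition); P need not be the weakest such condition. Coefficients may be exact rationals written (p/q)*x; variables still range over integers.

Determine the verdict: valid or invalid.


Working backward. After the program, the postcondition ((x - x - 1 <= 2*s - 5 and x - 8 > -7) or (m - 2 > 2*m - 4 or x + 5 > 5)) -> ((3*x < -8 and (3/4)*x + (s + m) <= m + 3*x - 7) and (3/2)*s + (m + 3) < 3) must hold; in canonical form it is ((2*s >= 4 and x > 1) or m < 2 or x > 0) -> (3*x < -8 and s <= (9/4)*x - 7 and m + (3/2)*s < 0).
Before skip: ((2*s >= 4 and x > 1) or m < 2 or x > 0) -> (3*x < -8 and s <= (9/4)*x - 7 and m + (3/2)*s < 0)
Before m := m + 3*m - 6: ((2*s >= 4 and x > 1) or 4*m < 8 or x > 0) -> (3*x < -8 and s <= (9/4)*x - 7 and 4*m + (3/2)*s < 6)
Before skip: ((2*s >= 4 and x > 1) or 4*m < 8 or x > 0) -> (3*x < -8 and s <= (9/4)*x - 7 and 4*m + (3/2)*s < 6)
Before skip: ((2*s >= 4 and x > 1) or 4*m < 8 or x > 0) -> (3*x < -8 and s <= (9/4)*x - 7 and 4*m + (3/2)*s < 6)
The weakest precondition is ((2*s >= 4 and x > 1) or 4*m < 8 or x > 0) -> (3*x < -8 and s <= (9/4)*x - 7 and 4*m + (3/2)*s < 6).
Check whether ((2*s >= 4 and x > 1) or 4*m < 8 or x > 0) -> (3*x < -8 and s <= (9/4)*x - 3 and 4*m + (3/2)*s < 6) implies it.
Countermodel: at the initial state m = 0, s = -12, x = -4, the precondition holds but the weakest precondition fails.
Answer: invalid


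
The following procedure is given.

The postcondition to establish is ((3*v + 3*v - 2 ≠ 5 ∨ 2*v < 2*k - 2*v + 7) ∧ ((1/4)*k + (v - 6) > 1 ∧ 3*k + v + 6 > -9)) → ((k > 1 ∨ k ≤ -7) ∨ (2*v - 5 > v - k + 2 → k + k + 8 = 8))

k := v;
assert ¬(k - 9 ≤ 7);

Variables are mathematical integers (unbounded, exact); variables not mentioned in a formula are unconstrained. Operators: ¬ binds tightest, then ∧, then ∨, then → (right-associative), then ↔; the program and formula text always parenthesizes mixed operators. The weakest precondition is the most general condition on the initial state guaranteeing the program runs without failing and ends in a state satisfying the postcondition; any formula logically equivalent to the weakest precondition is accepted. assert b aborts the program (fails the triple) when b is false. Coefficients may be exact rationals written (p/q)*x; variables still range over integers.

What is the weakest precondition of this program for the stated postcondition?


Working backward. After the program, the postcondition ((3*v + 3*v - 2 ≠ 5 ∨ 2*v < 2*k - 2*v + 7) ∧ ((1/4)*k + (v - 6) > 1 ∧ 3*k + v + 6 > -9)) → ((k > 1 ∨ k ≤ -7) ∨ (2*v - 5 > v - k + 2 → k + k + 8 = 8)) must hold; in canonical form it is ((6*v ≠ 7 ∨ 4*v < 2*k + 7) ∧ (1/4)*k + v > 7 ∧ 3*k + v > -15) → (k > 1 ∨ k ≤ -7 ∨ (k + v > 7 → 2*k = 0)).
Before assert ¬(k - 9 ≤ 7): (¬(k ≤ 16)) ∧ (((6*v ≠ 7 ∨ 4*v < 2*k + 7) ∧ (1/4)*k + v > 7 ∧ 3*k + v > -15) → (k > 1 ∨ k ≤ -7 ∨ (k + v > 7 → 2*k = 0)))
Before k := v: (¬(v ≤ 16)) ∧ (((6*v ≠ 7 ∨ 2*v < 7) ∧ (5/4)*v > 7 ∧ 4*v > -15) → (v > 1 ∨ v ≤ -7 ∨ (2*v > 7 → 2*v = 0)))
Answer: WP = (¬(v ≤ 16)) ∧ (((6*v ≠ 7 ∨ 2*v < 7) ∧ (5/4)*v > 7 ∧ 4*v > -15) → (v > 1 ∨ v ≤ -7 ∨ (2*v > 7 → 2*v = 0)))


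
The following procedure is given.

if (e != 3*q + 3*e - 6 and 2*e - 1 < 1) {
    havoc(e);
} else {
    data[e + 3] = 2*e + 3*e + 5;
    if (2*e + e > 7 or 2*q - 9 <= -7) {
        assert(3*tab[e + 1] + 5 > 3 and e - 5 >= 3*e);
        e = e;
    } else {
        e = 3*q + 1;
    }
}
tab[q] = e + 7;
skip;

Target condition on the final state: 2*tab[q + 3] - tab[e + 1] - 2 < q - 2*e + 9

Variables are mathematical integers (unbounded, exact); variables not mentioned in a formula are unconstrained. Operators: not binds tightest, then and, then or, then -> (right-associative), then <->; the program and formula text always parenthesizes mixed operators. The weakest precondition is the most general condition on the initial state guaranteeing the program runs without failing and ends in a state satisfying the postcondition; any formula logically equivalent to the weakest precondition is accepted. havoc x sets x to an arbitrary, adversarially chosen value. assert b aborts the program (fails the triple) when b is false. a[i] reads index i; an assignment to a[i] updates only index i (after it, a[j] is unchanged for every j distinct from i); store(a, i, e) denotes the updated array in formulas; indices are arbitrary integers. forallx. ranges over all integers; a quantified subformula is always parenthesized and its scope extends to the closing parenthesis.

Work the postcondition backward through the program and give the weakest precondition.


Working backward. After the program, the postcondition 2*tab[q + 3] - tab[e + 1] - 2 < q - 2*e + 9 must hold; in canonical form it is 2*tab[q + 3] + 2*e < tab[e + 1] + q + 11.
Before skip: 2*tab[q + 3] + 2*e < tab[e + 1] + q + 11
Before tab[q] := e + 7: 2*store(tab, q, e + 7)[q + 3] + 2*e < store(tab, q, e + 7)[e + 1] + q + 11
Then branch requires forall e_1. 2*store(tab, q, e_1 + 7)[q + 3] + 2*e_1 < store(tab, q, e_1 + 7)[e_1 + 1] + q + 11; else branch requires ((3*e > 7 or 2*q <= 2) -> (3*tab[e + 1] > -2 and 2*e <= -5 and 2*store(tab, q, e + 7)[q + 3] + 2*e < store(tab, q, e + 7)[e + 1] + q + 11)) and ((not (3*e > 7 or 2*q <= 2)) -> 2*store(tab, q, 3*q + 8)[q + 3] + 5*q < store(tab, q, 3*q + 8)[3*q + 2] + 9).
Before the if: ((2*e + 3*q != 6 and 2*e < 2) -> (forall e_1. 2*store(tab, q, e_1 + 7)[q + 3] + 2*e_1 < store(tab, q, e_1 + 7)[e_1 + 1] + q + 11)) and ((not (2*e + 3*q != 6 and 2*e < 2)) -> (((3*e > 7 or 2*q <= 2) -> (3*tab[e + 1] > -2 and 2*e <= -5 and 2*store(tab, q, e + 7)[q + 3] + 2*e < store(tab, q, e + 7)[e + 1] + q + 11)) and ((not (3*e > 7 or 2*q <= 2)) -> 2*store(tab, q, 3*q + 8)[q + 3] + 5*q < store(tab, q, 3*q + 8)[3*q + 2] + 9)))
Answer: WP = ((2*e + 3*q != 6 and 2*e < 2) -> (forall e_1. 2*store(tab, q, e_1 + 7)[q + 3] + 2*e_1 < store(tab, q, e_1 + 7)[e_1 + 1] + q + 11)) and ((not (2*e + 3*q != 6 and 2*e < 2)) -> (((3*e > 7 or 2*q <= 2) -> (3*tab[e + 1] > -2 and 2*e <= -5 and 2*store(tab, q, e + 7)[q + 3] + 2*e < store(tab, q, e + 7)[e + 1] + q + 11)) and ((not (3*e > 7 or 2*q <= 2)) -> 2*store(tab, q, 3*q + 8)[q + 3] + 5*q < store(tab, q, 3*q + 8)[3*q + 2] + 9)))


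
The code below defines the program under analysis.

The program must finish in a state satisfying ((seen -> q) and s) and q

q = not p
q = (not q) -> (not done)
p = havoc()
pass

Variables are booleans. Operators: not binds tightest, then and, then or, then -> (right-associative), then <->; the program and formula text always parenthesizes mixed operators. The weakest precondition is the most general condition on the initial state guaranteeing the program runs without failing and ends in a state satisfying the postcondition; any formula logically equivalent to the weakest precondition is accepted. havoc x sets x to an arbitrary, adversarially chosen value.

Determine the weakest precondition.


Working backward. After the program, the postcondition ((seen -> q) and s) and q must hold; in canonical form it is (seen -> q) and s and q.
Before skip: (seen -> q) and s and q
Before havoc p: (seen -> q) and s and q
Before q := (not q) -> (not done): (seen -> ((not q) -> (not done))) and s and ((not q) -> (not done))
Before q := not p: (seen -> (p -> (not done))) and s and (p -> (not done))
Answer: WP = (seen -> (p -> (not done))) and s and (p -> (not done))


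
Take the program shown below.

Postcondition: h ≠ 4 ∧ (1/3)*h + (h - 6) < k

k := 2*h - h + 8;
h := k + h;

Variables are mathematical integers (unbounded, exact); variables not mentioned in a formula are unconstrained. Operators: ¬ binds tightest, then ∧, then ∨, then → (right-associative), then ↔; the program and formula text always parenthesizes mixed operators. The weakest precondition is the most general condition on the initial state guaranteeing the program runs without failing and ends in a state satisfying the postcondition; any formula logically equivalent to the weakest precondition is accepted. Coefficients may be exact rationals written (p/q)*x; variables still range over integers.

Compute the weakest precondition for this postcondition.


Working backward. After the program, the postcondition h ≠ 4 ∧ (1/3)*h + (h - 6) < k must hold; in canonical form it is h ≠ 4 ∧ (4/3)*h < k + 6.
Before h := k + h: h + k ≠ 4 ∧ (4/3)*h + (1/3)*k < 6
Before k := 2*h - h + 8: 2*h ≠ -4 ∧ (5/3)*h < 10/3
Answer: WP = 2*h ≠ -4 ∧ (5/3)*h < 10/3


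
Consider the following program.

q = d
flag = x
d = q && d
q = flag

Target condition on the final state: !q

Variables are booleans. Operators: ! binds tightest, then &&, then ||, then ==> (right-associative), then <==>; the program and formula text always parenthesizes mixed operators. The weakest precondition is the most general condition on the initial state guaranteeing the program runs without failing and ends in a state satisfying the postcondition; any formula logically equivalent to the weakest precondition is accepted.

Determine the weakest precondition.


Working backward. After the program, !q must hold.
Before q := flag: !flag
Before d := q && d: !flag
Before flag := x: !x
Before q := d: !x
Answer: WP = !x


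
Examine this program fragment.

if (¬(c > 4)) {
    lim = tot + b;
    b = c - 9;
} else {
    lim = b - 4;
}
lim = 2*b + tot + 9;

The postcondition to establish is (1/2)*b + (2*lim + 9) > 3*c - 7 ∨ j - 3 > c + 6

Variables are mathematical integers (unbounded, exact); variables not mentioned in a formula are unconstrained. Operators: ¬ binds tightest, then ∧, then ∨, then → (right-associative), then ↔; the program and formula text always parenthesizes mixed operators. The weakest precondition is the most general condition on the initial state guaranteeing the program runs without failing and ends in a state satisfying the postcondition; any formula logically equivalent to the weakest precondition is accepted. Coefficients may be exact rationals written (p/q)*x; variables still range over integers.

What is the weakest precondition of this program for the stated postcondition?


Working backward. After the program, the postcondition (1/2)*b + (2*lim + 9) > 3*c - 7 ∨ j - 3 > c + 6 must hold; in canonical form it is (1/2)*b + 2*lim > 3*c - 16 ∨ j > c + 9.
Before lim := 2*b + tot + 9: (9/2)*b + 2*tot > 3*c - 34 ∨ j > c + 9
Then branch requires (3/2)*c + 2*tot > 13/2 ∨ j > c + 9; else branch requires (9/2)*b + 2*tot > 3*c - 34 ∨ j > c + 9.
Before the if: ((¬(c > 4)) → ((3/2)*c + 2*tot > 13/2 ∨ j > c + 9)) ∧ (c > 4 → ((9/2)*b + 2*tot > 3*c - 34 ∨ j > c + 9))
Answer: WP = ((¬(c > 4)) → ((3/2)*c + 2*tot > 13/2 ∨ j > c + 9)) ∧ (c > 4 → ((9/2)*b + 2*tot > 3*c - 34 ∨ j > c + 9))


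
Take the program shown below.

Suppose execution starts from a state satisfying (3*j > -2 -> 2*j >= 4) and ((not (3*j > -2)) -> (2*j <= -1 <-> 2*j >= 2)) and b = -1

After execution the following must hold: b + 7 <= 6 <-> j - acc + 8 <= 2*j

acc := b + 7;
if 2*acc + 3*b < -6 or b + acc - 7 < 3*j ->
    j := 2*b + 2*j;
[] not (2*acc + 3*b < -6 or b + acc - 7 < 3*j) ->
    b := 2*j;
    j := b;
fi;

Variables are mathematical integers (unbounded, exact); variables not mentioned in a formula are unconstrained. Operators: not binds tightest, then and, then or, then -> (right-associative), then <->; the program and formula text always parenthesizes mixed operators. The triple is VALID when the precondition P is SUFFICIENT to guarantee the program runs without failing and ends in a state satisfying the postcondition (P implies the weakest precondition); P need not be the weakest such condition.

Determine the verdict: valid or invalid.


Working backward. After the program, the postcondition b + 7 <= 6 <-> j - acc + 8 <= 2*j must hold; in canonical form it is b <= -1 <-> acc + j >= 8.
Then branch requires b <= -1 <-> acc + 2*b + 2*j >= 8; else branch requires 2*j <= -1 <-> acc + 2*j >= 8.
Before the if: ((2*acc + 3*b < -6 or acc + b < 3*j + 7) -> (b <= -1 <-> acc + 2*b + 2*j >= 8)) and ((not (2*acc + 3*b < -6 or acc + b < 3*j + 7)) -> (2*j <= -1 <-> acc + 2*j >= 8))
Before acc := b + 7: ((5*b < -20 or 2*b < 3*j) -> (b <= -1 <-> 3*b + 2*j >= 1)) and ((not (5*b < -20 or 2*b < 3*j)) -> (2*j <= -1 <-> b + 2*j >= 1))
The weakest precondition is ((5*b < -20 or 2*b < 3*j) -> (b <= -1 <-> 3*b + 2*j >= 1)) and ((not (5*b < -20 or 2*b < 3*j)) -> (2*j <= -1 <-> b + 2*j >= 1)).
Check whether (3*j > -2 -> 2*j >= 4) and ((not (3*j > -2)) -> (2*j <= -1 <-> 2*j >= 2)) and b = -1 implies it.
Every state satisfying the precondition satisfies the weakest precondition: the implication holds.
Answer: valid


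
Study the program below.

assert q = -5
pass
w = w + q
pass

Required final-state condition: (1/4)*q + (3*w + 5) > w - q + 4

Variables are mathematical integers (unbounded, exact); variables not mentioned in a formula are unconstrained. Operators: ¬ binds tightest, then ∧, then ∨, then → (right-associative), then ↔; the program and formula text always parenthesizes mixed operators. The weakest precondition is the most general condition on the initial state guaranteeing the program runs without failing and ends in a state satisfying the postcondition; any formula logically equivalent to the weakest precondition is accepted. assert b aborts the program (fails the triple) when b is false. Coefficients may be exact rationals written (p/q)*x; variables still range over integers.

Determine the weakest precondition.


Working backward. After the program, the postcondition (1/4)*q + (3*w + 5) > w - q + 4 must hold; in canonical form it is (5/4)*q + 2*w > -1.
Before skip: (5/4)*q + 2*w > -1
Before w := w + q: (13/4)*q + 2*w > -1
Before skip: (13/4)*q + 2*w > -1
Before assert q = -5: q = -5 ∧ (13/4)*q + 2*w > -1
Answer: WP = q = -5 ∧ (13/4)*q + 2*w > -1


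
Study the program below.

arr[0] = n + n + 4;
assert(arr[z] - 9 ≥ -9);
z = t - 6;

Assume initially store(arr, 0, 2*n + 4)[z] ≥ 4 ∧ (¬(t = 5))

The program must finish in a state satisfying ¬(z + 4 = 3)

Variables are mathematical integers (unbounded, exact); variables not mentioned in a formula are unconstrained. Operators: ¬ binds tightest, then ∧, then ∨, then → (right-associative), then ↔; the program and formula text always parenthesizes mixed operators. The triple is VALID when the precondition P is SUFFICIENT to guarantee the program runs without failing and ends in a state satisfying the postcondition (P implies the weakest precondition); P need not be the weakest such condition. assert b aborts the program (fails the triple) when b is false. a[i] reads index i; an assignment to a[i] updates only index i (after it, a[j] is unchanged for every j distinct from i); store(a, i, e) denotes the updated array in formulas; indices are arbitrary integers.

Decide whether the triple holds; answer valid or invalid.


Working backward. After the program, the postcondition ¬(z + 4 = 3) must hold; in canonical form it is ¬(z = -1).
Before z := t - 6: ¬(t = 5)
Before assert arr[z] - 9 ≥ -9: arr[z] ≥ 0 ∧ (¬(t = 5))
Before arr[0] := n + n + 4: store(arr, 0, 2*n + 4)[z] ≥ 0 ∧ (¬(t = 5))
The weakest precondition is store(arr, 0, 2*n + 4)[z] ≥ 0 ∧ (¬(t = 5)).
Check whether store(arr, 0, 2*n + 4)[z] ≥ 4 ∧ (¬(t = 5)) implies it.
Every state satisfying the precondition satisfies the weakest precondition: the implication holds.
Answer: valid


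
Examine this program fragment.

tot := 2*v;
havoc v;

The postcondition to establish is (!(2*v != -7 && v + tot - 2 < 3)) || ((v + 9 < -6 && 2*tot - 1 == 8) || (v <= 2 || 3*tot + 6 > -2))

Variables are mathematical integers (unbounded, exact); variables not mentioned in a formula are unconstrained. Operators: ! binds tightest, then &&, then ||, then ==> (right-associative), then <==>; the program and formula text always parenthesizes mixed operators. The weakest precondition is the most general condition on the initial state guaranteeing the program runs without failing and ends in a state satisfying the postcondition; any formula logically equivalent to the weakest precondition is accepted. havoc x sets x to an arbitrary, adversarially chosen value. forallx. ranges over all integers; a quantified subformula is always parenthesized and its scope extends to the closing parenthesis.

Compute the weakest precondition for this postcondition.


Working backward. After the program, the postcondition (!(2*v != -7 && v + tot - 2 < 3)) || ((v + 9 < -6 && 2*tot - 1 == 8) || (v <= 2 || 3*tot + 6 > -2)) must hold; in canonical form it is (!(2*v != -7 && tot + v < 5)) || (v < -15 && 2*tot == 9) || v <= 2 || 3*tot > -8.
Before havoc v: forall v_1. ((!(2*v_1 != -7 && tot + v_1 < 5)) || (v_1 < -15 && 2*tot == 9) || v_1 <= 2 || 3*tot > -8)
Before tot := 2*v: forall v_1. ((!(2*v_1 != -7 && 2*v + v_1 < 5)) || (v_1 < -15 && 4*v == 9) || v_1 <= 2 || 6*v > -8)
Answer: WP = forall v_1. ((!(2*v_1 != -7 && 2*v + v_1 < 5)) || (v_1 < -15 && 4*v == 9) || v_1 <= 2 || 6*v > -8)
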